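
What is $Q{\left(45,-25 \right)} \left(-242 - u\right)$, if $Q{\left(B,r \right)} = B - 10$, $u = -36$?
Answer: $-7210$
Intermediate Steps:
$Q{\left(B,r \right)} = -10 + B$
$Q{\left(45,-25 \right)} \left(-242 - u\right) = \left(-10 + 45\right) \left(-242 - -36\right) = 35 \left(-242 + 36\right) = 35 \left(-206\right) = -7210$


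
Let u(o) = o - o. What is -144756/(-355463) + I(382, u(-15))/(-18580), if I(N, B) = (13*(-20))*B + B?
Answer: 144756/355463 ≈ 0.40723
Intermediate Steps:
u(o) = 0
I(N, B) = -259*B (I(N, B) = -260*B + B = -259*B)
-144756/(-355463) + I(382, u(-15))/(-18580) = -144756/(-355463) - 259*0/(-18580) = -144756*(-1/355463) + 0*(-1/18580) = 144756/355463 + 0 = 144756/355463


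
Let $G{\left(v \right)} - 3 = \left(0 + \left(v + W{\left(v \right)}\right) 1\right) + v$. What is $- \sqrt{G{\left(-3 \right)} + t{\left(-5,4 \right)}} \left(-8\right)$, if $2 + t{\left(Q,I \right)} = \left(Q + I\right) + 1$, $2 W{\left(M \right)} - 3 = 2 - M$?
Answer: $8 i \approx 8.0 i$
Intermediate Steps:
$W{\left(M \right)} = \frac{5}{2} - \frac{M}{2}$ ($W{\left(M \right)} = \frac{3}{2} + \frac{2 - M}{2} = \frac{3}{2} - \left(-1 + \frac{M}{2}\right) = \frac{5}{2} - \frac{M}{2}$)
$G{\left(v \right)} = \frac{11}{2} + \frac{3 v}{2}$ ($G{\left(v \right)} = 3 + \left(\left(0 + \left(v - \left(- \frac{5}{2} + \frac{v}{2}\right)\right) 1\right) + v\right) = 3 + \left(\left(0 + \left(\frac{5}{2} + \frac{v}{2}\right) 1\right) + v\right) = 3 + \left(\left(0 + \left(\frac{5}{2} + \frac{v}{2}\right)\right) + v\right) = 3 + \left(\left(\frac{5}{2} + \frac{v}{2}\right) + v\right) = 3 + \left(\frac{5}{2} + \frac{3 v}{2}\right) = \frac{11}{2} + \frac{3 v}{2}$)
$t{\left(Q,I \right)} = -1 + I + Q$ ($t{\left(Q,I \right)} = -2 + \left(\left(Q + I\right) + 1\right) = -2 + \left(\left(I + Q\right) + 1\right) = -2 + \left(1 + I + Q\right) = -1 + I + Q$)
$- \sqrt{G{\left(-3 \right)} + t{\left(-5,4 \right)}} \left(-8\right) = - \sqrt{\left(\frac{11}{2} + \frac{3}{2} \left(-3\right)\right) - 2} \left(-8\right) = - \sqrt{\left(\frac{11}{2} - \frac{9}{2}\right) - 2} \left(-8\right) = - \sqrt{1 - 2} \left(-8\right) = - \sqrt{-1} \left(-8\right) = - i \left(-8\right) = 8 i$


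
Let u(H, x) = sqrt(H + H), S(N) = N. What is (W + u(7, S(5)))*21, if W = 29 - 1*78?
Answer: -1029 + 21*sqrt(14) ≈ -950.42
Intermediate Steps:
W = -49 (W = 29 - 78 = -49)
u(H, x) = sqrt(2)*sqrt(H) (u(H, x) = sqrt(2*H) = sqrt(2)*sqrt(H))
(W + u(7, S(5)))*21 = (-49 + sqrt(2)*sqrt(7))*21 = (-49 + sqrt(14))*21 = -1029 + 21*sqrt(14)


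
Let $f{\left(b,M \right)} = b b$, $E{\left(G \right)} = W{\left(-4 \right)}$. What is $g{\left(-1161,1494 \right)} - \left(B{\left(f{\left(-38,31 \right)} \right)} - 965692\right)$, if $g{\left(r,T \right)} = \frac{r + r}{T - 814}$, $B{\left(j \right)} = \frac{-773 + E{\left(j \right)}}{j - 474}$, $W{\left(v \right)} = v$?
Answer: $\frac{31848435961}{32980} \approx 9.6569 \cdot 10^{5}$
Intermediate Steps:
$E{\left(G \right)} = -4$
$f{\left(b,M \right)} = b^{2}$
$B{\left(j \right)} = - \frac{777}{-474 + j}$ ($B{\left(j \right)} = \frac{-773 - 4}{j - 474} = - \frac{777}{-474 + j}$)
$g{\left(r,T \right)} = \frac{2 r}{-814 + T}$
$g{\left(-1161,1494 \right)} - \left(B{\left(f{\left(-38,31 \right)} \right)} - 965692\right) = 2 \left(-1161\right) \frac{1}{-814 + 1494} - \left(- \frac{777}{-474 + \left(-38\right)^{2}} - 965692\right) = 2 \left(-1161\right) \frac{1}{680} - \left(- \frac{777}{-474 + 1444} - 965692\right) = 2 \left(-1161\right) \frac{1}{680} - \left(- \frac{777}{970} - 965692\right) = - \frac{1161}{340} - \left(\left(-777\right) \frac{1}{970} - 965692\right) = - \frac{1161}{340} - \left(- \frac{777}{970} - 965692\right) = - \frac{1161}{340} - - \frac{936722017}{970} = - \frac{1161}{340} + \frac{936722017}{970} = \frac{31848435961}{32980}$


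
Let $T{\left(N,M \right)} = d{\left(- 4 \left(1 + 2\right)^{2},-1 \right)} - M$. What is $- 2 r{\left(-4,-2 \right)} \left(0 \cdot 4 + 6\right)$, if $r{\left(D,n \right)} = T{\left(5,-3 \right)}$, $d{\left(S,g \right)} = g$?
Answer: $-24$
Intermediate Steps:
$T{\left(N,M \right)} = -1 - M$
$r{\left(D,n \right)} = 2$ ($r{\left(D,n \right)} = -1 - -3 = -1 + 3 = 2$)
$- 2 r{\left(-4,-2 \right)} \left(0 \cdot 4 + 6\right) = \left(-2\right) 2 \left(0 \cdot 4 + 6\right) = - 4 \left(0 + 6\right) = \left(-4\right) 6 = -24$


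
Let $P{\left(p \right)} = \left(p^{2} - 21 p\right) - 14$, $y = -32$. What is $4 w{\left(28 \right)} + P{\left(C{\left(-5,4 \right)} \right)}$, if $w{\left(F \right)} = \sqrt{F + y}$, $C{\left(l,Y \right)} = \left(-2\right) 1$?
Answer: $32 + 8 i \approx 32.0 + 8.0 i$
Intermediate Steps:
$C{\left(l,Y \right)} = -2$
$w{\left(F \right)} = \sqrt{-32 + F}$ ($w{\left(F \right)} = \sqrt{F - 32} = \sqrt{-32 + F}$)
$P{\left(p \right)} = -14 + p^{2} - 21 p$
$4 w{\left(28 \right)} + P{\left(C{\left(-5,4 \right)} \right)} = 4 \sqrt{-32 + 28} - \left(-28 - 4\right) = 4 \sqrt{-4} + \left(-14 + 4 + 42\right) = 4 \cdot 2 i + 32 = 8 i + 32 = 32 + 8 i$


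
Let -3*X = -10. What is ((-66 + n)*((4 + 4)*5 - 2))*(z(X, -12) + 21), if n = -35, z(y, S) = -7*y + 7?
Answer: -53732/3 ≈ -17911.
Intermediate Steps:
X = 10/3 (X = -⅓*(-10) = 10/3 ≈ 3.3333)
z(y, S) = 7 - 7*y
((-66 + n)*((4 + 4)*5 - 2))*(z(X, -12) + 21) = ((-66 - 35)*((4 + 4)*5 - 2))*((7 - 7*10/3) + 21) = (-101*(8*5 - 2))*((7 - 70/3) + 21) = (-101*(40 - 2))*(-49/3 + 21) = -101*38*(14/3) = -3838*14/3 = -53732/3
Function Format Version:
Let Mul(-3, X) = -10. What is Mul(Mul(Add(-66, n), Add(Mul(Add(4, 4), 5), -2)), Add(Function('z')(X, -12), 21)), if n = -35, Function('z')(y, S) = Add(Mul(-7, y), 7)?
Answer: Rational(-53732, 3) ≈ -17911.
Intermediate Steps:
X = Rational(10, 3) (X = Mul(Rational(-1, 3), -10) = Rational(10, 3) ≈ 3.3333)
Function('z')(y, S) = Add(7, Mul(-7, y))
Mul(Mul(Add(-66, n), Add(Mul(Add(4, 4), 5), -2)), Add(Function('z')(X, -12), 21)) = Mul(Mul(Add(-66, -35), Add(Mul(Add(4, 4), 5), -2)), Add(Add(7, Mul(-7, Rational(10, 3))), 21)) = Mul(Mul(-101, Add(Mul(8, 5), -2)), Add(Add(7, Rational(-70, 3)), 21)) = Mul(Mul(-101, Add(40, -2)), Add(Rational(-49, 3), 21)) = Mul(Mul(-101, 38), Rational(14, 3)) = Mul(-3838, Rational(14, 3)) = Rational(-53732, 3)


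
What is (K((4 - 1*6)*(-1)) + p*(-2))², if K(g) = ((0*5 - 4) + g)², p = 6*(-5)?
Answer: 4096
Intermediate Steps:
p = -30
K(g) = (-4 + g)² (K(g) = ((0 - 4) + g)² = (-4 + g)²)
(K((4 - 1*6)*(-1)) + p*(-2))² = ((-4 + (4 - 1*6)*(-1))² - 30*(-2))² = ((-4 + (4 - 6)*(-1))² + 60)² = ((-4 - 2*(-1))² + 60)² = ((-4 + 2)² + 60)² = ((-2)² + 60)² = (4 + 60)² = 64² = 4096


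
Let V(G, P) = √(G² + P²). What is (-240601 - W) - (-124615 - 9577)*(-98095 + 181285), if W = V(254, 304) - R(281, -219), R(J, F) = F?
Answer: 11163191660 - 2*√39233 ≈ 1.1163e+10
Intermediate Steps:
W = 219 + 2*√39233 (W = √(254² + 304²) - 1*(-219) = √(64516 + 92416) + 219 = √156932 + 219 = 2*√39233 + 219 = 219 + 2*√39233 ≈ 615.15)
(-240601 - W) - (-124615 - 9577)*(-98095 + 181285) = (-240601 - (219 + 2*√39233)) - (-124615 - 9577)*(-98095 + 181285) = (-240601 + (-219 - 2*√39233)) - (-134192)*83190 = (-240820 - 2*√39233) - 1*(-11163432480) = (-240820 - 2*√39233) + 11163432480 = 11163191660 - 2*√39233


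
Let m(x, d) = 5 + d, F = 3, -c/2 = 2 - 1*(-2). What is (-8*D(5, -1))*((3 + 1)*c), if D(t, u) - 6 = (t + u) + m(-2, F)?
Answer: 4608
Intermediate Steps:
c = -8 (c = -2*(2 - 1*(-2)) = -2*(2 + 2) = -2*4 = -8)
D(t, u) = 14 + t + u (D(t, u) = 6 + ((t + u) + (5 + 3)) = 6 + ((t + u) + 8) = 6 + (8 + t + u) = 14 + t + u)
(-8*D(5, -1))*((3 + 1)*c) = (-8*(14 + 5 - 1))*((3 + 1)*(-8)) = (-8*18)*(4*(-8)) = -144*(-32) = 4608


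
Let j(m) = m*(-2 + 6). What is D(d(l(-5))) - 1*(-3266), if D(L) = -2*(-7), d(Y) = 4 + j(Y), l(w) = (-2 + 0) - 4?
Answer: 3280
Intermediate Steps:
j(m) = 4*m (j(m) = m*4 = 4*m)
l(w) = -6 (l(w) = -2 - 4 = -6)
d(Y) = 4 + 4*Y
D(L) = 14
D(d(l(-5))) - 1*(-3266) = 14 - 1*(-3266) = 14 + 3266 = 3280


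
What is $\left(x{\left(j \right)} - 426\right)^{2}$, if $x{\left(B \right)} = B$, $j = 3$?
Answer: $178929$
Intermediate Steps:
$\left(x{\left(j \right)} - 426\right)^{2} = \left(3 - 426\right)^{2} = \left(-423\right)^{2} = 178929$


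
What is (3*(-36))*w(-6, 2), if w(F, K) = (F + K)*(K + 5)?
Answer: 3024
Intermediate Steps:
w(F, K) = (5 + K)*(F + K) (w(F, K) = (F + K)*(5 + K) = (5 + K)*(F + K))
(3*(-36))*w(-6, 2) = (3*(-36))*(2**2 + 5*(-6) + 5*2 - 6*2) = -108*(4 - 30 + 10 - 12) = -108*(-28) = 3024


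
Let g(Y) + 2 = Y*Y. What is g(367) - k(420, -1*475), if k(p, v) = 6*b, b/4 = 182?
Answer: 130319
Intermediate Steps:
b = 728 (b = 4*182 = 728)
k(p, v) = 4368 (k(p, v) = 6*728 = 4368)
g(Y) = -2 + Y² (g(Y) = -2 + Y*Y = -2 + Y²)
g(367) - k(420, -1*475) = (-2 + 367²) - 1*4368 = (-2 + 134689) - 4368 = 134687 - 4368 = 130319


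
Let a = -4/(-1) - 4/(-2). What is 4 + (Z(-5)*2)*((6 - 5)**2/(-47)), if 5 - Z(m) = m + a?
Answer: 180/47 ≈ 3.8298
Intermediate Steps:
a = 6 (a = -4*(-1) - 4*(-1/2) = 4 + 2 = 6)
Z(m) = -1 - m (Z(m) = 5 - (m + 6) = 5 - (6 + m) = 5 + (-6 - m) = -1 - m)
4 + (Z(-5)*2)*((6 - 5)**2/(-47)) = 4 + ((-1 - 1*(-5))*2)*((6 - 5)**2/(-47)) = 4 + ((-1 + 5)*2)*(1**2*(-1/47)) = 4 + (4*2)*(1*(-1/47)) = 4 + 8*(-1/47) = 4 - 8/47 = 180/47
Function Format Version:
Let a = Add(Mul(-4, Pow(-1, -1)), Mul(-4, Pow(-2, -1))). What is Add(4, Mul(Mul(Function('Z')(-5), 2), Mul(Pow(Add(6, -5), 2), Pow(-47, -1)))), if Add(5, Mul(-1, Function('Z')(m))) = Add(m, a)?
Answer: Rational(180, 47) ≈ 3.8298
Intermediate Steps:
a = 6 (a = Add(Mul(-4, -1), Mul(-4, Rational(-1, 2))) = Add(4, 2) = 6)
Function('Z')(m) = Add(-1, Mul(-1, m)) (Function('Z')(m) = Add(5, Mul(-1, Add(m, 6))) = Add(5, Mul(-1, Add(6, m))) = Add(5, Add(-6, Mul(-1, m))) = Add(-1, Mul(-1, m)))
Add(4, Mul(Mul(Function('Z')(-5), 2), Mul(Pow(Add(6, -5), 2), Pow(-47, -1)))) = Add(4, Mul(Mul(Add(-1, Mul(-1, -5)), 2), Mul(Pow(Add(6, -5), 2), Pow(-47, -1)))) = Add(4, Mul(Mul(Add(-1, 5), 2), Mul(Pow(1, 2), Rational(-1, 47)))) = Add(4, Mul(Mul(4, 2), Mul(1, Rational(-1, 47)))) = Add(4, Mul(8, Rational(-1, 47))) = Add(4, Rational(-8, 47)) = Rational(180, 47)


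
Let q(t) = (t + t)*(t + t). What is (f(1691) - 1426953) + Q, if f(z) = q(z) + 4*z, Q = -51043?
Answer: 9966692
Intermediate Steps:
q(t) = 4*t² (q(t) = (2*t)*(2*t) = 4*t²)
f(z) = 4*z + 4*z² (f(z) = 4*z² + 4*z = 4*z + 4*z²)
(f(1691) - 1426953) + Q = (4*1691*(1 + 1691) - 1426953) - 51043 = (4*1691*1692 - 1426953) - 51043 = (11444688 - 1426953) - 51043 = 10017735 - 51043 = 9966692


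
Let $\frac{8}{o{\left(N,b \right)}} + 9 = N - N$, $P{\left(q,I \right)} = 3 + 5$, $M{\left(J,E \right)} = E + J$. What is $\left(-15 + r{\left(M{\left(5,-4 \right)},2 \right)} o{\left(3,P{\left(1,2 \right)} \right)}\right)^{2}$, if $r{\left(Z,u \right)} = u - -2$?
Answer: $\frac{27889}{81} \approx 344.31$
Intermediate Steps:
$P{\left(q,I \right)} = 8$
$o{\left(N,b \right)} = - \frac{8}{9}$ ($o{\left(N,b \right)} = \frac{8}{-9 + \left(N - N\right)} = \frac{8}{-9 + 0} = \frac{8}{-9} = 8 \left(- \frac{1}{9}\right) = - \frac{8}{9}$)
$r{\left(Z,u \right)} = 2 + u$ ($r{\left(Z,u \right)} = u + 2 = 2 + u$)
$\left(-15 + r{\left(M{\left(5,-4 \right)},2 \right)} o{\left(3,P{\left(1,2 \right)} \right)}\right)^{2} = \left(-15 + \left(2 + 2\right) \left(- \frac{8}{9}\right)\right)^{2} = \left(-15 + 4 \left(- \frac{8}{9}\right)\right)^{2} = \left(-15 - \frac{32}{9}\right)^{2} = \left(- \frac{167}{9}\right)^{2} = \frac{27889}{81}$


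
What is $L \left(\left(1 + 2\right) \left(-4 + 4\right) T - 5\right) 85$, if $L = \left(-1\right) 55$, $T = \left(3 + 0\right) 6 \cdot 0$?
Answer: $23375$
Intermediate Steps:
$T = 0$ ($T = 3 \cdot 6 \cdot 0 = 18 \cdot 0 = 0$)
$L = -55$
$L \left(\left(1 + 2\right) \left(-4 + 4\right) T - 5\right) 85 = - 55 \left(\left(1 + 2\right) \left(-4 + 4\right) 0 - 5\right) 85 = - 55 \left(3 \cdot 0 \cdot 0 - 5\right) 85 = - 55 \left(0 \cdot 0 - 5\right) 85 = - 55 \left(0 - 5\right) 85 = \left(-55\right) \left(-5\right) 85 = 275 \cdot 85 = 23375$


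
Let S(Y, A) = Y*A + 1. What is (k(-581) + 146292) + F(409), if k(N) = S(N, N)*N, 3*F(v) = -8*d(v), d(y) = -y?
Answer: -587928418/3 ≈ -1.9598e+8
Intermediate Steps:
S(Y, A) = 1 + A*Y (S(Y, A) = A*Y + 1 = 1 + A*Y)
F(v) = 8*v/3 (F(v) = (-(-8)*v)/3 = (8*v)/3 = 8*v/3)
k(N) = N*(1 + N²) (k(N) = (1 + N*N)*N = (1 + N²)*N = N*(1 + N²))
(k(-581) + 146292) + F(409) = ((-581 + (-581)³) + 146292) + (8/3)*409 = ((-581 - 196122941) + 146292) + 3272/3 = (-196123522 + 146292) + 3272/3 = -195977230 + 3272/3 = -587928418/3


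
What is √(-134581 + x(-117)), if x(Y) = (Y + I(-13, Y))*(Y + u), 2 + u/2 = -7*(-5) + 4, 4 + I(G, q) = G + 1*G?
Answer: 22*I*√265 ≈ 358.13*I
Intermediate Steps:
I(G, q) = -4 + 2*G (I(G, q) = -4 + (G + 1*G) = -4 + (G + G) = -4 + 2*G)
u = 74 (u = -4 + 2*(-7*(-5) + 4) = -4 + 2*(35 + 4) = -4 + 2*39 = -4 + 78 = 74)
x(Y) = (-30 + Y)*(74 + Y) (x(Y) = (Y + (-4 + 2*(-13)))*(Y + 74) = (Y + (-4 - 26))*(74 + Y) = (Y - 30)*(74 + Y) = (-30 + Y)*(74 + Y))
√(-134581 + x(-117)) = √(-134581 + (-2220 + (-117)² + 44*(-117))) = √(-134581 + (-2220 + 13689 - 5148)) = √(-134581 + 6321) = √(-128260) = 22*I*√265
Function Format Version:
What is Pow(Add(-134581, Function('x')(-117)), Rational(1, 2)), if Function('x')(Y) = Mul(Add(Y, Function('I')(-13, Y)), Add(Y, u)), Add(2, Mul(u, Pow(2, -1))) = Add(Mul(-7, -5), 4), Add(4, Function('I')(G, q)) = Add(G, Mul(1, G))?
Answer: Mul(22, I, Pow(265, Rational(1, 2))) ≈ Mul(358.13, I)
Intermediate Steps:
Function('I')(G, q) = Add(-4, Mul(2, G)) (Function('I')(G, q) = Add(-4, Add(G, Mul(1, G))) = Add(-4, Add(G, G)) = Add(-4, Mul(2, G)))
u = 74 (u = Add(-4, Mul(2, Add(Mul(-7, -5), 4))) = Add(-4, Mul(2, Add(35, 4))) = Add(-4, Mul(2, 39)) = Add(-4, 78) = 74)
Function('x')(Y) = Mul(Add(-30, Y), Add(74, Y)) (Function('x')(Y) = Mul(Add(Y, Add(-4, Mul(2, -13))), Add(Y, 74)) = Mul(Add(Y, Add(-4, -26)), Add(74, Y)) = Mul(Add(Y, -30), Add(74, Y)) = Mul(Add(-30, Y), Add(74, Y)))
Pow(Add(-134581, Function('x')(-117)), Rational(1, 2)) = Pow(Add(-134581, Add(-2220, Pow(-117, 2), Mul(44, -117))), Rational(1, 2)) = Pow(Add(-134581, Add(-2220, 13689, -5148)), Rational(1, 2)) = Pow(Add(-134581, 6321), Rational(1, 2)) = Pow(-128260, Rational(1, 2)) = Mul(22, I, Pow(265, Rational(1, 2)))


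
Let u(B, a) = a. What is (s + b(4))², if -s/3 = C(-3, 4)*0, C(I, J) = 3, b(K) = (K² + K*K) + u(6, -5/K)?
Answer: 15129/16 ≈ 945.56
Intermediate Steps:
b(K) = -5/K + 2*K² (b(K) = (K² + K*K) - 5/K = (K² + K²) - 5/K = 2*K² - 5/K = -5/K + 2*K²)
s = 0 (s = -9*0 = -3*0 = 0)
(s + b(4))² = (0 + (-5 + 2*4³)/4)² = (0 + (-5 + 2*64)/4)² = (0 + (-5 + 128)/4)² = (0 + (¼)*123)² = (0 + 123/4)² = (123/4)² = 15129/16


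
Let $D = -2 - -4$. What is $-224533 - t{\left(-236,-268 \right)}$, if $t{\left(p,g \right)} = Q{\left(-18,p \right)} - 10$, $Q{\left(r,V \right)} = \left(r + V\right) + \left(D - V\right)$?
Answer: $-224507$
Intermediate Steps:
$D = 2$ ($D = -2 + 4 = 2$)
$Q{\left(r,V \right)} = 2 + r$ ($Q{\left(r,V \right)} = \left(r + V\right) - \left(-2 + V\right) = \left(V + r\right) - \left(-2 + V\right) = 2 + r$)
$t{\left(p,g \right)} = -26$ ($t{\left(p,g \right)} = \left(2 - 18\right) - 10 = -16 - 10 = -26$)
$-224533 - t{\left(-236,-268 \right)} = -224533 - -26 = -224533 + 26 = -224507$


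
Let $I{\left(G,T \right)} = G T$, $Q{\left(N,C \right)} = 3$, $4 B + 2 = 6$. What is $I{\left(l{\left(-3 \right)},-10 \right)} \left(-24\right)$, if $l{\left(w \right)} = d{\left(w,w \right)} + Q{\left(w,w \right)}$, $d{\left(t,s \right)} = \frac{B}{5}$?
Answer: $768$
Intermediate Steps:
$B = 1$ ($B = - \frac{1}{2} + \frac{1}{4} \cdot 6 = - \frac{1}{2} + \frac{3}{2} = 1$)
$d{\left(t,s \right)} = \frac{1}{5}$ ($d{\left(t,s \right)} = 1 \cdot \frac{1}{5} = \frac{1}{5}$)
$l{\left(w \right)} = \frac{16}{5}$ ($l{\left(w \right)} = \frac{1}{5} + 3 = \frac{16}{5}$)
$I{\left(l{\left(-3 \right)},-10 \right)} \left(-24\right) = \frac{16}{5} \left(-10\right) \left(-24\right) = \left(-32\right) \left(-24\right) = 768$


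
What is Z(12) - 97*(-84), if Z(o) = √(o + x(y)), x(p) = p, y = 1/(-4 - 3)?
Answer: 8148 + √581/7 ≈ 8151.4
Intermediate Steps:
y = -⅐ (y = 1/(-7) = -⅐ ≈ -0.14286)
Z(o) = √(-⅐ + o) (Z(o) = √(o - ⅐) = √(-⅐ + o))
Z(12) - 97*(-84) = √(-7 + 49*12)/7 - 97*(-84) = √(-7 + 588)/7 + 8148 = √581/7 + 8148 = 8148 + √581/7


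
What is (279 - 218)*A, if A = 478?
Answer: 29158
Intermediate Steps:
(279 - 218)*A = (279 - 218)*478 = 61*478 = 29158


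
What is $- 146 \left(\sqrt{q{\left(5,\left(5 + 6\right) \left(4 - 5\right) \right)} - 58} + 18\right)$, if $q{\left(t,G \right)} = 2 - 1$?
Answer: $-2628 - 146 i \sqrt{57} \approx -2628.0 - 1102.3 i$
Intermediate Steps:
$q{\left(t,G \right)} = 1$
$- 146 \left(\sqrt{q{\left(5,\left(5 + 6\right) \left(4 - 5\right) \right)} - 58} + 18\right) = - 146 \left(\sqrt{1 - 58} + 18\right) = - 146 \left(\sqrt{-57} + 18\right) = - 146 \left(i \sqrt{57} + 18\right) = - 146 \left(18 + i \sqrt{57}\right) = -2628 - 146 i \sqrt{57}$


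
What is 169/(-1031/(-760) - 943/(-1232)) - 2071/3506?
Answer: 68833487071/870746654 ≈ 79.051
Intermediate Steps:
169/(-1031/(-760) - 943/(-1232)) - 2071/3506 = 169/(-1031*(-1/760) - 943*(-1/1232)) - 2071*1/3506 = 169/(1031/760 + 943/1232) - 2071/3506 = 169/(248359/117040) - 2071/3506 = 169*(117040/248359) - 2071/3506 = 19779760/248359 - 2071/3506 = 68833487071/870746654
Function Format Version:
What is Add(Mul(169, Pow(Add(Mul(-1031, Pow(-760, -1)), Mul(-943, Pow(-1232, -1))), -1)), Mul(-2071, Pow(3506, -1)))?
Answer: Rational(68833487071, 870746654) ≈ 79.051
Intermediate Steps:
Add(Mul(169, Pow(Add(Mul(-1031, Pow(-760, -1)), Mul(-943, Pow(-1232, -1))), -1)), Mul(-2071, Pow(3506, -1))) = Add(Mul(169, Pow(Add(Mul(-1031, Rational(-1, 760)), Mul(-943, Rational(-1, 1232))), -1)), Mul(-2071, Rational(1, 3506))) = Add(Mul(169, Pow(Add(Rational(1031, 760), Rational(943, 1232)), -1)), Rational(-2071, 3506)) = Add(Mul(169, Pow(Rational(248359, 117040), -1)), Rational(-2071, 3506)) = Add(Mul(169, Rational(117040, 248359)), Rational(-2071, 3506)) = Add(Rational(19779760, 248359), Rational(-2071, 3506)) = Rational(68833487071, 870746654)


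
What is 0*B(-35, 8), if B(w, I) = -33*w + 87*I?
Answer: 0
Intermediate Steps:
0*B(-35, 8) = 0*(-33*(-35) + 87*8) = 0*(1155 + 696) = 0*1851 = 0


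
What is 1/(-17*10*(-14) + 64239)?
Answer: 1/66619 ≈ 1.5011e-5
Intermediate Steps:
1/(-17*10*(-14) + 64239) = 1/(-170*(-14) + 64239) = 1/(2380 + 64239) = 1/66619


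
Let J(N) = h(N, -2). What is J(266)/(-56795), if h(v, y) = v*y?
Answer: 532/56795 ≈ 0.0093670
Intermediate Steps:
J(N) = -2*N (J(N) = N*(-2) = -2*N)
J(266)/(-56795) = -2*266/(-56795) = -532*(-1/56795) = 532/56795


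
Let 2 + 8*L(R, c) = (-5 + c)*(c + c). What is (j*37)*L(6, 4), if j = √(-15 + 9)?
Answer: -185*I*√6/4 ≈ -113.29*I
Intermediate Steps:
j = I*√6 (j = √(-6) = I*√6 ≈ 2.4495*I)
L(R, c) = -¼ + c*(-5 + c)/4 (L(R, c) = -¼ + ((-5 + c)*(c + c))/8 = -¼ + ((-5 + c)*(2*c))/8 = -¼ + (2*c*(-5 + c))/8 = -¼ + c*(-5 + c)/4)
(j*37)*L(6, 4) = ((I*√6)*37)*(-¼ - 5/4*4 + (¼)*4²) = (37*I*√6)*(-¼ - 5 + (¼)*16) = (37*I*√6)*(-¼ - 5 + 4) = (37*I*√6)*(-5/4) = -185*I*√6/4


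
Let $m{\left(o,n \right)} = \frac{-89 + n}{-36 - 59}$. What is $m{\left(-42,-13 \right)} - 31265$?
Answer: $- \frac{2970073}{95} \approx -31264.0$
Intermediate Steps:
$m{\left(o,n \right)} = \frac{89}{95} - \frac{n}{95}$ ($m{\left(o,n \right)} = \frac{-89 + n}{-95} = \left(-89 + n\right) \left(- \frac{1}{95}\right) = \frac{89}{95} - \frac{n}{95}$)
$m{\left(-42,-13 \right)} - 31265 = \left(\frac{89}{95} - - \frac{13}{95}\right) - 31265 = \left(\frac{89}{95} + \frac{13}{95}\right) - 31265 = \frac{102}{95} - 31265 = - \frac{2970073}{95}$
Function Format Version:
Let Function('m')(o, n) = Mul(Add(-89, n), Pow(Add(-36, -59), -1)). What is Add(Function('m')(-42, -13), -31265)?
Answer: Rational(-2970073, 95) ≈ -31264.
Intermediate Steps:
Function('m')(o, n) = Add(Rational(89, 95), Mul(Rational(-1, 95), n)) (Function('m')(o, n) = Mul(Add(-89, n), Pow(-95, -1)) = Mul(Add(-89, n), Rational(-1, 95)) = Add(Rational(89, 95), Mul(Rational(-1, 95), n)))
Add(Function('m')(-42, -13), -31265) = Add(Add(Rational(89, 95), Mul(Rational(-1, 95), -13)), -31265) = Add(Add(Rational(89, 95), Rational(13, 95)), -31265) = Add(Rational(102, 95), -31265) = Rational(-2970073, 95)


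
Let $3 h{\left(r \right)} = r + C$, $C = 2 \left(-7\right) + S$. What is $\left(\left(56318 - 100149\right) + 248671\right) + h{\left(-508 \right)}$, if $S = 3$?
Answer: $204667$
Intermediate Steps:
$C = -11$ ($C = 2 \left(-7\right) + 3 = -14 + 3 = -11$)
$h{\left(r \right)} = - \frac{11}{3} + \frac{r}{3}$ ($h{\left(r \right)} = \frac{r - 11}{3} = \frac{-11 + r}{3} = - \frac{11}{3} + \frac{r}{3}$)
$\left(\left(56318 - 100149\right) + 248671\right) + h{\left(-508 \right)} = \left(\left(56318 - 100149\right) + 248671\right) + \left(- \frac{11}{3} + \frac{1}{3} \left(-508\right)\right) = \left(-43831 + 248671\right) - 173 = 204840 - 173 = 204667$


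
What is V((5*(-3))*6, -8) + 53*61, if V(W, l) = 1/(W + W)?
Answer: 581939/180 ≈ 3233.0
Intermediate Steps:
V(W, l) = 1/(2*W)
V((5*(-3))*6, -8) + 53*61 = 1/(2*(((5*(-3))*6))) + 53*61 = 1/(2*((-15*6))) + 3233 = (1/2)/(-90) + 3233 = (1/2)*(-1/90) + 3233 = -1/180 + 3233 = 581939/180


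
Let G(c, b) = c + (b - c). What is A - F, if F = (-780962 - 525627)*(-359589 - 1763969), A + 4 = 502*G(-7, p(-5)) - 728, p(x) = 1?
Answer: -2774617523892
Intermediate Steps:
G(c, b) = b
A = -230 (A = -4 + (502*1 - 728) = -4 + (502 - 728) = -4 - 226 = -230)
F = 2774617523662 (F = -1306589*(-2123558) = 2774617523662)
A - F = -230 - 1*2774617523662 = -230 - 2774617523662 = -2774617523892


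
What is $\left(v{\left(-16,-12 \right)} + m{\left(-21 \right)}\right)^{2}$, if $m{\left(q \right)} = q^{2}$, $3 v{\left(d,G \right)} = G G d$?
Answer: $106929$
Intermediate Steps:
$v{\left(d,G \right)} = \frac{d G^{2}}{3}$ ($v{\left(d,G \right)} = \frac{G G d}{3} = \frac{d G^{2}}{3}$)
$\left(v{\left(-16,-12 \right)} + m{\left(-21 \right)}\right)^{2} = \left(\frac{1}{3} \left(-16\right) \left(-12\right)^{2} + \left(-21\right)^{2}\right)^{2} = \left(\frac{1}{3} \left(-16\right) 144 + 441\right)^{2} = \left(-768 + 441\right)^{2} = \left(-327\right)^{2} = 106929$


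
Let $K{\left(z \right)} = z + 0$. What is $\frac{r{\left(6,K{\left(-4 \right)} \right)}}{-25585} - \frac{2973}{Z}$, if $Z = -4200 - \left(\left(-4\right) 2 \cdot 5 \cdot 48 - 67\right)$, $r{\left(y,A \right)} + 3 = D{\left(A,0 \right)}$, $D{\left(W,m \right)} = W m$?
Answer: $\frac{76070844}{56619605} \approx 1.3435$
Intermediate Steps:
$K{\left(z \right)} = z$
$r{\left(y,A \right)} = -3$ ($r{\left(y,A \right)} = -3 + A 0 = -3 + 0 = -3$)
$Z = -2213$ ($Z = -4200 - \left(\left(-8\right) 5 \cdot 48 - 67\right) = -4200 - \left(\left(-40\right) 48 - 67\right) = -4200 - \left(-1920 - 67\right) = -4200 - -1987 = -4200 + 1987 = -2213$)
$\frac{r{\left(6,K{\left(-4 \right)} \right)}}{-25585} - \frac{2973}{Z} = - \frac{3}{-25585} - \frac{2973}{-2213} = \left(-3\right) \left(- \frac{1}{25585}\right) - - \frac{2973}{2213} = \frac{3}{25585} + \frac{2973}{2213} = \frac{76070844}{56619605}$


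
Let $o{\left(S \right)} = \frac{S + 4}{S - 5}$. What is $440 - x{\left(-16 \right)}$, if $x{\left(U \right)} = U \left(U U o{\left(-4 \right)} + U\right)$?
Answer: $184$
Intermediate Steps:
$o{\left(S \right)} = \frac{4 + S}{-5 + S}$
$x{\left(U \right)} = U^{2}$ ($x{\left(U \right)} = U \left(U U \frac{4 - 4}{-5 - 4} + U\right) = U \left(U U \frac{1}{-9} \cdot 0 + U\right) = U \left(U U \left(\left(- \frac{1}{9}\right) 0\right) + U\right) = U \left(U U 0 + U\right) = U \left(U 0 + U\right) = U \left(0 + U\right) = U U = U^{2}$)
$440 - x{\left(-16 \right)} = 440 - \left(-16\right)^{2} = 440 - 256 = 184$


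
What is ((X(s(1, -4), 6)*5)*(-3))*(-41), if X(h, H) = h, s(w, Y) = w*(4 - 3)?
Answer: 615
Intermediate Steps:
s(w, Y) = w (s(w, Y) = w*1 = w)
((X(s(1, -4), 6)*5)*(-3))*(-41) = ((1*5)*(-3))*(-41) = (5*(-3))*(-41) = -15*(-41) = 615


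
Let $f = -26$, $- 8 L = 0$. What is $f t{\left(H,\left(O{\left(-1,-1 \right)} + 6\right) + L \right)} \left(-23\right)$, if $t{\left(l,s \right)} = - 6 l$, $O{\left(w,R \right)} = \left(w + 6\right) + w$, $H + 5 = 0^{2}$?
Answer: $17940$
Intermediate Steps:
$H = -5$ ($H = -5 + 0^{2} = -5 + 0 = -5$)
$L = 0$ ($L = \left(- \frac{1}{8}\right) 0 = 0$)
$O{\left(w,R \right)} = 6 + 2 w$ ($O{\left(w,R \right)} = \left(6 + w\right) + w = 6 + 2 w$)
$f t{\left(H,\left(O{\left(-1,-1 \right)} + 6\right) + L \right)} \left(-23\right) = - 26 \left(\left(-6\right) \left(-5\right)\right) \left(-23\right) = \left(-26\right) 30 \left(-23\right) = \left(-780\right) \left(-23\right) = 17940$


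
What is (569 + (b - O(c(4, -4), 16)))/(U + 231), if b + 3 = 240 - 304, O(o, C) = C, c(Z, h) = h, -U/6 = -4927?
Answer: 162/9931 ≈ 0.016313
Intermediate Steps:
U = 29562 (U = -6*(-4927) = 29562)
b = -67 (b = -3 + (240 - 304) = -3 - 64 = -67)
(569 + (b - O(c(4, -4), 16)))/(U + 231) = (569 + (-67 - 1*16))/(29562 + 231) = (569 + (-67 - 16))/29793 = (569 - 83)*(1/29793) = 486*(1/29793) = 162/9931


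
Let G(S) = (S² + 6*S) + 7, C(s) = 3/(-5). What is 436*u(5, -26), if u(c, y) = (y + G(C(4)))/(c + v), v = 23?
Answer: -60604/175 ≈ -346.31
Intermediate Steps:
C(s) = -⅗ (C(s) = 3*(-⅕) = -⅗)
G(S) = 7 + S² + 6*S
u(c, y) = (94/25 + y)/(23 + c) (u(c, y) = (y + (7 + (-⅗)² + 6*(-⅗)))/(c + 23) = (y + (7 + 9/25 - 18/5))/(23 + c) = (y + 94/25)/(23 + c) = (94/25 + y)/(23 + c))
436*u(5, -26) = 436*((94/25 - 26)/(23 + 5)) = 436*(-556/25/28) = 436*((1/28)*(-556/25)) = 436*(-139/175) = -60604/175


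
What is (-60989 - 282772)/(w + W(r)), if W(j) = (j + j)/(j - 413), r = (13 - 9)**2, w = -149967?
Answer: 136473117/59536931 ≈ 2.2922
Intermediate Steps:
r = 16 (r = 4**2 = 16)
W(j) = 2*j/(-413 + j) (W(j) = (2*j)/(-413 + j) = 2*j/(-413 + j))
(-60989 - 282772)/(w + W(r)) = (-60989 - 282772)/(-149967 + 2*16/(-413 + 16)) = -343761/(-149967 + 2*16/(-397)) = -343761/(-149967 + 2*16*(-1/397)) = -343761/(-149967 - 32/397) = -343761/(-59536931/397) = -343761*(-397/59536931) = 136473117/59536931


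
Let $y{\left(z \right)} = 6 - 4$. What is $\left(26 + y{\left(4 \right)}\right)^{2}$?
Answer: $784$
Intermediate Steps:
$y{\left(z \right)} = 2$ ($y{\left(z \right)} = 6 - 4 = 2$)
$\left(26 + y{\left(4 \right)}\right)^{2} = \left(26 + 2\right)^{2} = 28^{2} = 784$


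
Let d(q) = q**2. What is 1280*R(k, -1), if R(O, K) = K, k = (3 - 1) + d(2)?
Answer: -1280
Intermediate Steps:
k = 6 (k = (3 - 1) + 2**2 = 2 + 4 = 6)
1280*R(k, -1) = 1280*(-1) = -1280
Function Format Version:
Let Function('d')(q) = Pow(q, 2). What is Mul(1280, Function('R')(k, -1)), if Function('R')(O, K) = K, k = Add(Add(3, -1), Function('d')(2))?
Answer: -1280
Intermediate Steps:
k = 6 (k = Add(Add(3, -1), Pow(2, 2)) = Add(2, 4) = 6)
Mul(1280, Function('R')(k, -1)) = Mul(1280, -1) = -1280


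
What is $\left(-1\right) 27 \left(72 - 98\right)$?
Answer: $702$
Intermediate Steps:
$\left(-1\right) 27 \left(72 - 98\right) = \left(-27\right) \left(-26\right) = 702$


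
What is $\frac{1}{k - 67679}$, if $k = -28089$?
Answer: $- \frac{1}{95768} \approx -1.0442 \cdot 10^{-5}$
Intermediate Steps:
$\frac{1}{k - 67679} = \frac{1}{-28089 - 67679} = \frac{1}{-95768} = - \frac{1}{95768}$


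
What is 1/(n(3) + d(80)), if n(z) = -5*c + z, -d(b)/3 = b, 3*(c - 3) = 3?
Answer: -1/257 ≈ -0.0038911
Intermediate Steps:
c = 4 (c = 3 + (⅓)*3 = 3 + 1 = 4)
d(b) = -3*b
n(z) = -20 + z (n(z) = -5*4 + z = -20 + z)
1/(n(3) + d(80)) = 1/((-20 + 3) - 3*80) = 1/(-17 - 240) = 1/(-257) = -1/257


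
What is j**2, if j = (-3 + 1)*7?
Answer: 196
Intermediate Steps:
j = -14 (j = -2*7 = -14)
j**2 = (-14)**2 = 196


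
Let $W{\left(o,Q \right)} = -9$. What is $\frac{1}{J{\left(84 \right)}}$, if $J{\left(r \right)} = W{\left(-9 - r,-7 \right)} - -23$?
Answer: $\frac{1}{14} \approx 0.071429$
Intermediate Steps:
$J{\left(r \right)} = 14$ ($J{\left(r \right)} = -9 - -23 = -9 + 23 = 14$)
$\frac{1}{J{\left(84 \right)}} = \frac{1}{14}$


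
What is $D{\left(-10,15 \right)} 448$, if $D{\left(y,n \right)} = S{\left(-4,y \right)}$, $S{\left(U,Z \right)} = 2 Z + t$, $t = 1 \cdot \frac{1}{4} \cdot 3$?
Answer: $-8624$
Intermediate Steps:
$t = \frac{3}{4}$ ($t = 1 \cdot \frac{1}{4} \cdot 3 = \frac{1}{4} \cdot 3 = \frac{3}{4} \approx 0.75$)
$S{\left(U,Z \right)} = \frac{3}{4} + 2 Z$ ($S{\left(U,Z \right)} = 2 Z + \frac{3}{4} = \frac{3}{4} + 2 Z$)
$D{\left(y,n \right)} = \frac{3}{4} + 2 y$
$D{\left(-10,15 \right)} 448 = \left(\frac{3}{4} + 2 \left(-10\right)\right) 448 = \left(\frac{3}{4} - 20\right) 448 = \left(- \frac{77}{4}\right) 448 = -8624$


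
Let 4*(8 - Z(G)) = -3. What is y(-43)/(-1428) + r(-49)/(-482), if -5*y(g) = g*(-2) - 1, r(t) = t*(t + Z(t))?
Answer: -165187/40488 ≈ -4.0799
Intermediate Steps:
Z(G) = 35/4 (Z(G) = 8 - ¼*(-3) = 8 + ¾ = 35/4)
r(t) = t*(35/4 + t) (r(t) = t*(t + 35/4) = t*(35/4 + t))
y(g) = ⅕ + 2*g/5 (y(g) = -(g*(-2) - 1)/5 = -(-2*g - 1)/5 = -(-1 - 2*g)/5 = ⅕ + 2*g/5)
y(-43)/(-1428) + r(-49)/(-482) = (⅕ + (⅖)*(-43))/(-1428) + ((¼)*(-49)*(35 + 4*(-49)))/(-482) = (⅕ - 86/5)*(-1/1428) + ((¼)*(-49)*(35 - 196))*(-1/482) = -17*(-1/1428) + ((¼)*(-49)*(-161))*(-1/482) = 1/84 + (7889/4)*(-1/482) = 1/84 - 7889/1928 = -165187/40488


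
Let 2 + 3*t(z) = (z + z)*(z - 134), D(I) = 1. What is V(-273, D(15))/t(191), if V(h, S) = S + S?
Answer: 3/10886 ≈ 0.00027558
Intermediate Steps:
t(z) = -⅔ + 2*z*(-134 + z)/3 (t(z) = -⅔ + ((z + z)*(z - 134))/3 = -⅔ + ((2*z)*(-134 + z))/3 = -⅔ + (2*z*(-134 + z))/3 = -⅔ + 2*z*(-134 + z)/3)
V(h, S) = 2*S
V(-273, D(15))/t(191) = (2*1)/(-⅔ - 268/3*191 + (⅔)*191²) = 2/(-⅔ - 51188/3 + (⅔)*36481) = 2/(-⅔ - 51188/3 + 72962/3) = 2/(21772/3) = 2*(3/21772) = 3/10886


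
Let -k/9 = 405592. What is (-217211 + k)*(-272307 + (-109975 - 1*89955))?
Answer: 1826395014743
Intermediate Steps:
k = -3650328 (k = -9*405592 = -3650328)
(-217211 + k)*(-272307 + (-109975 - 1*89955)) = (-217211 - 3650328)*(-272307 + (-109975 - 1*89955)) = -3867539*(-272307 + (-109975 - 89955)) = -3867539*(-272307 - 199930) = -3867539*(-472237) = 1826395014743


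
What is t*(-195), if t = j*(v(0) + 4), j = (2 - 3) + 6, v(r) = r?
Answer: -3900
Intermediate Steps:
j = 5 (j = -1 + 6 = 5)
t = 20 (t = 5*(0 + 4) = 5*4 = 20)
t*(-195) = 20*(-195) = -3900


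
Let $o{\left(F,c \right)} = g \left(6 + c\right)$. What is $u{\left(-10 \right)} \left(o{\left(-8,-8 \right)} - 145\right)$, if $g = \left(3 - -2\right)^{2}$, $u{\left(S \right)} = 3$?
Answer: $-585$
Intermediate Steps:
$g = 25$ ($g = \left(3 + 2\right)^{2} = 5^{2} = 25$)
$o{\left(F,c \right)} = 150 + 25 c$ ($o{\left(F,c \right)} = 25 \left(6 + c\right) = 150 + 25 c$)
$u{\left(-10 \right)} \left(o{\left(-8,-8 \right)} - 145\right) = 3 \left(\left(150 + 25 \left(-8\right)\right) - 145\right) = 3 \left(\left(150 - 200\right) - 145\right) = 3 \left(-50 - 145\right) = 3 \left(-195\right) = -585$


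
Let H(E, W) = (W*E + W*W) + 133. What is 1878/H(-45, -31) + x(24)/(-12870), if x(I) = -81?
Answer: 2707941/3559270 ≈ 0.76081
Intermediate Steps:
H(E, W) = 133 + W² + E*W (H(E, W) = (E*W + W²) + 133 = (W² + E*W) + 133 = 133 + W² + E*W)
1878/H(-45, -31) + x(24)/(-12870) = 1878/(133 + (-31)² - 45*(-31)) - 81/(-12870) = 1878/(133 + 961 + 1395) - 81*(-1/12870) = 1878/2489 + 9/1430 = 2707941/3559270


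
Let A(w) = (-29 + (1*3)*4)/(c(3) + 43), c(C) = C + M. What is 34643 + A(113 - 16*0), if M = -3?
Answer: 1489632/43 ≈ 34643.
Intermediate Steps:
c(C) = -3 + C (c(C) = C - 3 = -3 + C)
A(w) = -17/43 (A(w) = (-29 + (1*3)*4)/((-3 + 3) + 43) = (-29 + 3*4)/(0 + 43) = (-29 + 12)/43 = -17*1/43 = -17/43)
34643 + A(113 - 16*0) = 34643 - 17/43 = 1489632/43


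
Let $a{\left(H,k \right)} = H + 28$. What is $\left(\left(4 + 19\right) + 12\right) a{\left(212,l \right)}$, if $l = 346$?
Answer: $8400$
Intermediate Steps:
$a{\left(H,k \right)} = 28 + H$
$\left(\left(4 + 19\right) + 12\right) a{\left(212,l \right)} = \left(\left(4 + 19\right) + 12\right) \left(28 + 212\right) = \left(23 + 12\right) 240 = 35 \cdot 240 = 8400$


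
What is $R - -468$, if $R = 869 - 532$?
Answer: $805$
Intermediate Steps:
$R = 337$ ($R = 869 + \left(-1096 + 564\right) = 869 - 532 = 337$)
$R - -468 = 337 - -468 = 337 + 468 = 805$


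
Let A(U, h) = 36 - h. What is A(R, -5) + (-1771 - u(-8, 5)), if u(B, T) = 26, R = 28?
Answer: -1756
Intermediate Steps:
A(R, -5) + (-1771 - u(-8, 5)) = (36 - 1*(-5)) + (-1771 - 1*26) = (36 + 5) + (-1771 - 26) = 41 - 1797 = -1756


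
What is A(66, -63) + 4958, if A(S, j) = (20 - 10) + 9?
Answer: 4977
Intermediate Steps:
A(S, j) = 19 (A(S, j) = 10 + 9 = 19)
A(66, -63) + 4958 = 19 + 4958 = 4977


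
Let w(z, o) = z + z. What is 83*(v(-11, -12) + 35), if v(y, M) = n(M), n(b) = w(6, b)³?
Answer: 146329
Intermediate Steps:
w(z, o) = 2*z
n(b) = 1728 (n(b) = (2*6)³ = 12³ = 1728)
v(y, M) = 1728
83*(v(-11, -12) + 35) = 83*(1728 + 35) = 83*1763 = 146329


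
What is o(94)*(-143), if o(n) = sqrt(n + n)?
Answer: -286*sqrt(47) ≈ -1960.7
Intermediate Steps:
o(n) = sqrt(2)*sqrt(n) (o(n) = sqrt(2*n) = sqrt(2)*sqrt(n))
o(94)*(-143) = (sqrt(2)*sqrt(94))*(-143) = (2*sqrt(47))*(-143) = -286*sqrt(47)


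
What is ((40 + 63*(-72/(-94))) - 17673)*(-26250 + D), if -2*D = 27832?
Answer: 33196516178/47 ≈ 7.0631e+8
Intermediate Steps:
D = -13916 (D = -½*27832 = -13916)
((40 + 63*(-72/(-94))) - 17673)*(-26250 + D) = ((40 + 63*(-72/(-94))) - 17673)*(-26250 - 13916) = ((40 + 63*(-72*(-1/94))) - 17673)*(-40166) = ((40 + 63*(36/47)) - 17673)*(-40166) = ((40 + 2268/47) - 17673)*(-40166) = (4148/47 - 17673)*(-40166) = -826483/47*(-40166) = 33196516178/47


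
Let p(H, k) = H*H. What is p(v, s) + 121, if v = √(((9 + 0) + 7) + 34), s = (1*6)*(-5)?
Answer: 171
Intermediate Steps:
s = -30 (s = 6*(-5) = -30)
v = 5*√2 (v = √((9 + 7) + 34) = √(16 + 34) = √50 = 5*√2 ≈ 7.0711)
p(H, k) = H²
p(v, s) + 121 = (5*√2)² + 121 = 50 + 121 = 171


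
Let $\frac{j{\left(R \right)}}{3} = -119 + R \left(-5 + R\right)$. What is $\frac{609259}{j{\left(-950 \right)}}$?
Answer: $\frac{609259}{2721393} \approx 0.22388$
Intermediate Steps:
$j{\left(R \right)} = -357 + 3 R \left(-5 + R\right)$ ($j{\left(R \right)} = 3 \left(-119 + R \left(-5 + R\right)\right) = -357 + 3 R \left(-5 + R\right)$)
$\frac{609259}{j{\left(-950 \right)}} = \frac{609259}{-357 - -14250 + 3 \left(-950\right)^{2}} = \frac{609259}{-357 + 14250 + 3 \cdot 902500} = \frac{609259}{-357 + 14250 + 2707500} = \frac{609259}{2721393}$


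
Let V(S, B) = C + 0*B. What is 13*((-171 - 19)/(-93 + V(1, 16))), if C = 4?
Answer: 2470/89 ≈ 27.753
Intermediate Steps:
V(S, B) = 4 (V(S, B) = 4 + 0*B = 4 + 0 = 4)
13*((-171 - 19)/(-93 + V(1, 16))) = 13*((-171 - 19)/(-93 + 4)) = 13*(-190/(-89)) = 13*(-190*(-1/89)) = 13*(190/89) = 2470/89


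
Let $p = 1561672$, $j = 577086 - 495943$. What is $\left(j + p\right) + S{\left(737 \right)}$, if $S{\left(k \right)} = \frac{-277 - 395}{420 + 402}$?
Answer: $\frac{225065543}{137} \approx 1.6428 \cdot 10^{6}$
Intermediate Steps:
$S{\left(k \right)} = - \frac{112}{137}$ ($S{\left(k \right)} = - \frac{672}{822} = \left(-672\right) \frac{1}{822} = - \frac{112}{137}$)
$j = 81143$
$\left(j + p\right) + S{\left(737 \right)} = \left(81143 + 1561672\right) - \frac{112}{137} = 1642815 - \frac{112}{137} = \frac{225065543}{137}$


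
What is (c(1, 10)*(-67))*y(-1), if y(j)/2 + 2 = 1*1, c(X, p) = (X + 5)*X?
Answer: 804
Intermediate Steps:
c(X, p) = X*(5 + X) (c(X, p) = (5 + X)*X = X*(5 + X))
y(j) = -2 (y(j) = -4 + 2*(1*1) = -4 + 2*1 = -4 + 2 = -2)
(c(1, 10)*(-67))*y(-1) = ((1*(5 + 1))*(-67))*(-2) = ((1*6)*(-67))*(-2) = (6*(-67))*(-2) = -402*(-2) = 804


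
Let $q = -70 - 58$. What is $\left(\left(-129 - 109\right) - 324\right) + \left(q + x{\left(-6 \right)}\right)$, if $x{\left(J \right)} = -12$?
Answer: $-702$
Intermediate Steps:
$q = -128$ ($q = -70 - 58 = -128$)
$\left(\left(-129 - 109\right) - 324\right) + \left(q + x{\left(-6 \right)}\right) = \left(\left(-129 - 109\right) - 324\right) - 140 = \left(-238 - 324\right) - 140 = -562 - 140 = -702$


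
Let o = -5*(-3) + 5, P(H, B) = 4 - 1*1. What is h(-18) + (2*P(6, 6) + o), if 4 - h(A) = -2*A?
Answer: -6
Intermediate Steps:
P(H, B) = 3 (P(H, B) = 4 - 1 = 3)
h(A) = 4 + 2*A (h(A) = 4 - (-2)*A = 4 + 2*A)
o = 20 (o = 15 + 5 = 20)
h(-18) + (2*P(6, 6) + o) = (4 + 2*(-18)) + (2*3 + 20) = (4 - 36) + (6 + 20) = -32 + 26 = -6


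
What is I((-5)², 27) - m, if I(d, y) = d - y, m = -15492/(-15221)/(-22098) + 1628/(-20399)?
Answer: -2195776127092/1143546378257 ≈ -1.9201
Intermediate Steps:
m = -91316629422/1143546378257 (m = -15492*(-1/15221)*(-1/22098) + 1628*(-1/20399) = (15492/15221)*(-1/22098) - 1628/20399 = -2582/56058943 - 1628/20399 = -91316629422/1143546378257 ≈ -0.079854)
I((-5)², 27) - m = ((-5)² - 1*27) - 1*(-91316629422/1143546378257) = (25 - 27) + 91316629422/1143546378257 = -2 + 91316629422/1143546378257 = -2195776127092/1143546378257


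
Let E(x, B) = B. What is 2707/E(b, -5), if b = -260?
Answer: -2707/5 ≈ -541.40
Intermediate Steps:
2707/E(b, -5) = 2707/(-5) = 2707*(-1/5) = -2707/5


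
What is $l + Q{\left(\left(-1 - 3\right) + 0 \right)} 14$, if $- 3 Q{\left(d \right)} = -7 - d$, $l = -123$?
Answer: $-109$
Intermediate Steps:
$Q{\left(d \right)} = \frac{7}{3} + \frac{d}{3}$ ($Q{\left(d \right)} = - \frac{-7 - d}{3} = \frac{7}{3} + \frac{d}{3}$)
$l + Q{\left(\left(-1 - 3\right) + 0 \right)} 14 = -123 + \left(\frac{7}{3} + \frac{\left(-1 - 3\right) + 0}{3}\right) 14 = -123 + \left(\frac{7}{3} + \frac{-4 + 0}{3}\right) 14 = -123 + \left(\frac{7}{3} + \frac{1}{3} \left(-4\right)\right) 14 = -123 + \left(\frac{7}{3} - \frac{4}{3}\right) 14 = -123 + 1 \cdot 14 = -123 + 14 = -109$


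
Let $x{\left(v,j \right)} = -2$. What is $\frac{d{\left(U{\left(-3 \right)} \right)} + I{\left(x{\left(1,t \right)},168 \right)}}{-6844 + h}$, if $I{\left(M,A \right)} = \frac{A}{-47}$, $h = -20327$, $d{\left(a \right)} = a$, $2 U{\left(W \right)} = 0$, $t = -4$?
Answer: $\frac{56}{425679} \approx 0.00013155$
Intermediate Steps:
$U{\left(W \right)} = 0$ ($U{\left(W \right)} = \frac{1}{2} \cdot 0 = 0$)
$I{\left(M,A \right)} = - \frac{A}{47}$ ($I{\left(M,A \right)} = A \left(- \frac{1}{47}\right) = - \frac{A}{47}$)
$\frac{d{\left(U{\left(-3 \right)} \right)} + I{\left(x{\left(1,t \right)},168 \right)}}{-6844 + h} = \frac{0 - \frac{168}{47}}{-6844 - 20327} = \frac{0 - \frac{168}{47}}{-27171} = \left(- \frac{168}{47}\right) \left(- \frac{1}{27171}\right) = \frac{56}{425679}$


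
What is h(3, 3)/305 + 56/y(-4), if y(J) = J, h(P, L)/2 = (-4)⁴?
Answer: -3758/305 ≈ -12.321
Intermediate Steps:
h(P, L) = 512 (h(P, L) = 2*(-4)⁴ = 2*256 = 512)
h(3, 3)/305 + 56/y(-4) = 512/305 + 56/(-4) = 512*(1/305) + 56*(-¼) = 512/305 - 14 = -3758/305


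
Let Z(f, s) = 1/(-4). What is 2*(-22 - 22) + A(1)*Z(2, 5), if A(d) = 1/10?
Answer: -3521/40 ≈ -88.025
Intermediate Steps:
Z(f, s) = -¼
A(d) = ⅒
2*(-22 - 22) + A(1)*Z(2, 5) = 2*(-22 - 22) + (⅒)*(-¼) = 2*(-44) - 1/40 = -88 - 1/40 = -3521/40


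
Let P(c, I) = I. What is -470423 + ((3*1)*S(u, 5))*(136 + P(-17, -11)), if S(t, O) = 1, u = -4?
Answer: -470048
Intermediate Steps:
-470423 + ((3*1)*S(u, 5))*(136 + P(-17, -11)) = -470423 + ((3*1)*1)*(136 - 11) = -470423 + (3*1)*125 = -470423 + 3*125 = -470423 + 375 = -470048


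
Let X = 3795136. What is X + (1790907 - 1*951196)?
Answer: 4634847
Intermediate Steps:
X + (1790907 - 1*951196) = 3795136 + (1790907 - 1*951196) = 3795136 + (1790907 - 951196) = 3795136 + 839711 = 4634847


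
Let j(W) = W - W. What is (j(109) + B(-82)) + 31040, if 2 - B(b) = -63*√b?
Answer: 31042 + 63*I*√82 ≈ 31042.0 + 570.49*I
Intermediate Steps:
j(W) = 0
B(b) = 2 + 63*√b (B(b) = 2 - (-63)*√b = 2 + 63*√b)
(j(109) + B(-82)) + 31040 = (0 + (2 + 63*√(-82))) + 31040 = (0 + (2 + 63*(I*√82))) + 31040 = (0 + (2 + 63*I*√82)) + 31040 = (2 + 63*I*√82) + 31040 = 31042 + 63*I*√82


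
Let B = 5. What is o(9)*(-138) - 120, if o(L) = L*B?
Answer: -6330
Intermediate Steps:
o(L) = 5*L (o(L) = L*5 = 5*L)
o(9)*(-138) - 120 = (5*9)*(-138) - 120 = 45*(-138) - 120 = -6210 - 120 = -6330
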